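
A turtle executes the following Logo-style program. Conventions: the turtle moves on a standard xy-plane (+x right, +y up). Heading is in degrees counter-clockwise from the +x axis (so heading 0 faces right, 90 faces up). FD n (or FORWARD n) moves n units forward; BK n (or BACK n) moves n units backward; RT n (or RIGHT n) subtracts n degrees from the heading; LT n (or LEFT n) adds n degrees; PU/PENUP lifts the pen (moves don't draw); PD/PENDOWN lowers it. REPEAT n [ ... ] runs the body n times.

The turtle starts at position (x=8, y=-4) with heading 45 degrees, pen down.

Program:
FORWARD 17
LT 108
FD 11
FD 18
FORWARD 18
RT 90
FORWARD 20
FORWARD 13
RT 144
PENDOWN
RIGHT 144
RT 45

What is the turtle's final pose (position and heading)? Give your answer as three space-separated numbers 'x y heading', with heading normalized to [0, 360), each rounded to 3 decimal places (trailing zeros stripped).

Answer: -6.875 58.762 90

Derivation:
Executing turtle program step by step:
Start: pos=(8,-4), heading=45, pen down
FD 17: (8,-4) -> (20.021,8.021) [heading=45, draw]
LT 108: heading 45 -> 153
FD 11: (20.021,8.021) -> (10.22,13.015) [heading=153, draw]
FD 18: (10.22,13.015) -> (-5.818,21.187) [heading=153, draw]
FD 18: (-5.818,21.187) -> (-21.856,29.358) [heading=153, draw]
RT 90: heading 153 -> 63
FD 20: (-21.856,29.358) -> (-12.777,47.178) [heading=63, draw]
FD 13: (-12.777,47.178) -> (-6.875,58.762) [heading=63, draw]
RT 144: heading 63 -> 279
PD: pen down
RT 144: heading 279 -> 135
RT 45: heading 135 -> 90
Final: pos=(-6.875,58.762), heading=90, 6 segment(s) drawn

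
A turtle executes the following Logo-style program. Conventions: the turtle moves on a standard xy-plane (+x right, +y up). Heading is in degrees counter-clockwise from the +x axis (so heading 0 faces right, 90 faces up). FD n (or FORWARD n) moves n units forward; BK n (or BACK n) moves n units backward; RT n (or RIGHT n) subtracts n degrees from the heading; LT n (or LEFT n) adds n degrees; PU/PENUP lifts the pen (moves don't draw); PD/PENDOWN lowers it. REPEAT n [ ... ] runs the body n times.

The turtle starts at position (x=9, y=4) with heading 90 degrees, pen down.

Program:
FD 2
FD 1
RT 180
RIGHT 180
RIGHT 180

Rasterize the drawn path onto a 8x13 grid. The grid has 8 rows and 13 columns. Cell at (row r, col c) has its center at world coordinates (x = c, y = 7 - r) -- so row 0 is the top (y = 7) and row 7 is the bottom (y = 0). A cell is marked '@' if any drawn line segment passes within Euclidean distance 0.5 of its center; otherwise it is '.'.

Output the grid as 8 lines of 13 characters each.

Segment 0: (9,4) -> (9,6)
Segment 1: (9,6) -> (9,7)

Answer: .........@...
.........@...
.........@...
.........@...
.............
.............
.............
.............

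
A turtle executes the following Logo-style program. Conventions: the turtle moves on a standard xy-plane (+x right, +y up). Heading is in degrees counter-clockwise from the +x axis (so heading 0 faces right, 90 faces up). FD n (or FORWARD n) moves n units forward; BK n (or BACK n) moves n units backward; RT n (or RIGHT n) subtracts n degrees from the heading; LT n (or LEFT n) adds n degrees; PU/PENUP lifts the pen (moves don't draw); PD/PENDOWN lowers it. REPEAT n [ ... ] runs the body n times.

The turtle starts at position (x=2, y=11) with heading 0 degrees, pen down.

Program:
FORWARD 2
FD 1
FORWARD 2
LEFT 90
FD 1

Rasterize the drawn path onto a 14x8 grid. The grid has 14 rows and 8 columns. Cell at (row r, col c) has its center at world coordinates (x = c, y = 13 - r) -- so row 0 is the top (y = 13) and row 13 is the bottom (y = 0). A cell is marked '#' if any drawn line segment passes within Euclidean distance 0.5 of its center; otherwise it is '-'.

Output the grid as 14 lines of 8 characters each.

Answer: --------
-------#
--######
--------
--------
--------
--------
--------
--------
--------
--------
--------
--------
--------

Derivation:
Segment 0: (2,11) -> (4,11)
Segment 1: (4,11) -> (5,11)
Segment 2: (5,11) -> (7,11)
Segment 3: (7,11) -> (7,12)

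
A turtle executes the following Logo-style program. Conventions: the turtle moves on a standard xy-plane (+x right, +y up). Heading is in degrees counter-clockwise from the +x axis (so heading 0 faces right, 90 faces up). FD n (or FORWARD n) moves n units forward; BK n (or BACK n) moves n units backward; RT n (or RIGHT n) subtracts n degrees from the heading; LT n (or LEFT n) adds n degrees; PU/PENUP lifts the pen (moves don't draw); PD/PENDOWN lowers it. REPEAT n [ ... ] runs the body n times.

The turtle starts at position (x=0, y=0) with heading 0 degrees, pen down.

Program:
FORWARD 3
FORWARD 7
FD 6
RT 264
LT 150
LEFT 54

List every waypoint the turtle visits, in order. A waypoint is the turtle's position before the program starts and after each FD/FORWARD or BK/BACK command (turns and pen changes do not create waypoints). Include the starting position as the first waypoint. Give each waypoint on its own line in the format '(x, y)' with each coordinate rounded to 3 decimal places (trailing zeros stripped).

Executing turtle program step by step:
Start: pos=(0,0), heading=0, pen down
FD 3: (0,0) -> (3,0) [heading=0, draw]
FD 7: (3,0) -> (10,0) [heading=0, draw]
FD 6: (10,0) -> (16,0) [heading=0, draw]
RT 264: heading 0 -> 96
LT 150: heading 96 -> 246
LT 54: heading 246 -> 300
Final: pos=(16,0), heading=300, 3 segment(s) drawn
Waypoints (4 total):
(0, 0)
(3, 0)
(10, 0)
(16, 0)

Answer: (0, 0)
(3, 0)
(10, 0)
(16, 0)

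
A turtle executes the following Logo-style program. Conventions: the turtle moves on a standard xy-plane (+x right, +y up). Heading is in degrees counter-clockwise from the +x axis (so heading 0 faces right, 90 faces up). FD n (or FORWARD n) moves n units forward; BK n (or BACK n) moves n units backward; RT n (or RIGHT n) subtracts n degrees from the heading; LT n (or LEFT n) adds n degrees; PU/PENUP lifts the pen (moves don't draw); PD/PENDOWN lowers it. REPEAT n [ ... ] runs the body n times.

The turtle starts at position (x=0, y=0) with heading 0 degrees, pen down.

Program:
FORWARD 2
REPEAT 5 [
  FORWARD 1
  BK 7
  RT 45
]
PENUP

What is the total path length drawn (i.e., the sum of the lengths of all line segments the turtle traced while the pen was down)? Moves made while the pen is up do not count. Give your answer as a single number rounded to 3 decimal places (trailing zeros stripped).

Executing turtle program step by step:
Start: pos=(0,0), heading=0, pen down
FD 2: (0,0) -> (2,0) [heading=0, draw]
REPEAT 5 [
  -- iteration 1/5 --
  FD 1: (2,0) -> (3,0) [heading=0, draw]
  BK 7: (3,0) -> (-4,0) [heading=0, draw]
  RT 45: heading 0 -> 315
  -- iteration 2/5 --
  FD 1: (-4,0) -> (-3.293,-0.707) [heading=315, draw]
  BK 7: (-3.293,-0.707) -> (-8.243,4.243) [heading=315, draw]
  RT 45: heading 315 -> 270
  -- iteration 3/5 --
  FD 1: (-8.243,4.243) -> (-8.243,3.243) [heading=270, draw]
  BK 7: (-8.243,3.243) -> (-8.243,10.243) [heading=270, draw]
  RT 45: heading 270 -> 225
  -- iteration 4/5 --
  FD 1: (-8.243,10.243) -> (-8.95,9.536) [heading=225, draw]
  BK 7: (-8.95,9.536) -> (-4,14.485) [heading=225, draw]
  RT 45: heading 225 -> 180
  -- iteration 5/5 --
  FD 1: (-4,14.485) -> (-5,14.485) [heading=180, draw]
  BK 7: (-5,14.485) -> (2,14.485) [heading=180, draw]
  RT 45: heading 180 -> 135
]
PU: pen up
Final: pos=(2,14.485), heading=135, 11 segment(s) drawn

Segment lengths:
  seg 1: (0,0) -> (2,0), length = 2
  seg 2: (2,0) -> (3,0), length = 1
  seg 3: (3,0) -> (-4,0), length = 7
  seg 4: (-4,0) -> (-3.293,-0.707), length = 1
  seg 5: (-3.293,-0.707) -> (-8.243,4.243), length = 7
  seg 6: (-8.243,4.243) -> (-8.243,3.243), length = 1
  seg 7: (-8.243,3.243) -> (-8.243,10.243), length = 7
  seg 8: (-8.243,10.243) -> (-8.95,9.536), length = 1
  seg 9: (-8.95,9.536) -> (-4,14.485), length = 7
  seg 10: (-4,14.485) -> (-5,14.485), length = 1
  seg 11: (-5,14.485) -> (2,14.485), length = 7
Total = 42

Answer: 42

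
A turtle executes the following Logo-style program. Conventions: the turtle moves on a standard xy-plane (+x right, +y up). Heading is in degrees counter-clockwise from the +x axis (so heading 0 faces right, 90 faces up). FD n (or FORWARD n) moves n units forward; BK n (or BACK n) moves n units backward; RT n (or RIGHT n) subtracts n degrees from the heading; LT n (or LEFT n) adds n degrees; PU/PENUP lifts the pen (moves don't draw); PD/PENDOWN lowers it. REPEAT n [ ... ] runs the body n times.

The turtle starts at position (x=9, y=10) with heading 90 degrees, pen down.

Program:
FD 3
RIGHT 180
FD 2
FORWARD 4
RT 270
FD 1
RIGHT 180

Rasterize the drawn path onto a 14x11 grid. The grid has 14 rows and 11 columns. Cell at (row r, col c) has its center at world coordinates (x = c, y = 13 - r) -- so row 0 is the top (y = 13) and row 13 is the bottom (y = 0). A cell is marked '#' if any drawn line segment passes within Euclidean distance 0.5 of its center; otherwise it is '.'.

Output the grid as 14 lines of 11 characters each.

Answer: .........#.
.........#.
.........#.
.........#.
.........#.
.........#.
.........##
...........
...........
...........
...........
...........
...........
...........

Derivation:
Segment 0: (9,10) -> (9,13)
Segment 1: (9,13) -> (9,11)
Segment 2: (9,11) -> (9,7)
Segment 3: (9,7) -> (10,7)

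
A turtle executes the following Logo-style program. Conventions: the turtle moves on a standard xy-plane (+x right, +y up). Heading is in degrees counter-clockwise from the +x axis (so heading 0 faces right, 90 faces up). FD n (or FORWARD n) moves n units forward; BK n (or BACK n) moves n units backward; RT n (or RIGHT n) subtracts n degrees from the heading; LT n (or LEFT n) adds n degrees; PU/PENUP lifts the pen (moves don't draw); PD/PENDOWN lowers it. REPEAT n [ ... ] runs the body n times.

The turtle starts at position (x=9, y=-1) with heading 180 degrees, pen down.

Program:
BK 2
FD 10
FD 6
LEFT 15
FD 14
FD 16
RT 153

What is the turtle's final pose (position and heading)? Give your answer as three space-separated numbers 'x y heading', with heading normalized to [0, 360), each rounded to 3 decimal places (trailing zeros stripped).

Executing turtle program step by step:
Start: pos=(9,-1), heading=180, pen down
BK 2: (9,-1) -> (11,-1) [heading=180, draw]
FD 10: (11,-1) -> (1,-1) [heading=180, draw]
FD 6: (1,-1) -> (-5,-1) [heading=180, draw]
LT 15: heading 180 -> 195
FD 14: (-5,-1) -> (-18.523,-4.623) [heading=195, draw]
FD 16: (-18.523,-4.623) -> (-33.978,-8.765) [heading=195, draw]
RT 153: heading 195 -> 42
Final: pos=(-33.978,-8.765), heading=42, 5 segment(s) drawn

Answer: -33.978 -8.765 42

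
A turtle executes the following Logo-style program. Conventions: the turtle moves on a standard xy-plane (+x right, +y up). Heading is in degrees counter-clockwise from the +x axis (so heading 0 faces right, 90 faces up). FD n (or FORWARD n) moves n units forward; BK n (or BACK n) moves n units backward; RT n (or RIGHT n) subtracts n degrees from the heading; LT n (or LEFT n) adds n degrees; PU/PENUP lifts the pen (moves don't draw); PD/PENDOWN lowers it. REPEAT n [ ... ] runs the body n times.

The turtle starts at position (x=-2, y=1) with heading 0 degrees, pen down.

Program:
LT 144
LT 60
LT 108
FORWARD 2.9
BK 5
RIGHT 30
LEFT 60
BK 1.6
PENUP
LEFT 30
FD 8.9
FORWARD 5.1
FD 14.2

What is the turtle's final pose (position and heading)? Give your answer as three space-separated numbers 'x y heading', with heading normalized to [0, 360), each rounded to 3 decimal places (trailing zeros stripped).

Executing turtle program step by step:
Start: pos=(-2,1), heading=0, pen down
LT 144: heading 0 -> 144
LT 60: heading 144 -> 204
LT 108: heading 204 -> 312
FD 2.9: (-2,1) -> (-0.06,-1.155) [heading=312, draw]
BK 5: (-0.06,-1.155) -> (-3.405,2.561) [heading=312, draw]
RT 30: heading 312 -> 282
LT 60: heading 282 -> 342
BK 1.6: (-3.405,2.561) -> (-4.927,3.055) [heading=342, draw]
PU: pen up
LT 30: heading 342 -> 12
FD 8.9: (-4.927,3.055) -> (3.779,4.905) [heading=12, move]
FD 5.1: (3.779,4.905) -> (8.767,5.966) [heading=12, move]
FD 14.2: (8.767,5.966) -> (22.657,8.918) [heading=12, move]
Final: pos=(22.657,8.918), heading=12, 3 segment(s) drawn

Answer: 22.657 8.918 12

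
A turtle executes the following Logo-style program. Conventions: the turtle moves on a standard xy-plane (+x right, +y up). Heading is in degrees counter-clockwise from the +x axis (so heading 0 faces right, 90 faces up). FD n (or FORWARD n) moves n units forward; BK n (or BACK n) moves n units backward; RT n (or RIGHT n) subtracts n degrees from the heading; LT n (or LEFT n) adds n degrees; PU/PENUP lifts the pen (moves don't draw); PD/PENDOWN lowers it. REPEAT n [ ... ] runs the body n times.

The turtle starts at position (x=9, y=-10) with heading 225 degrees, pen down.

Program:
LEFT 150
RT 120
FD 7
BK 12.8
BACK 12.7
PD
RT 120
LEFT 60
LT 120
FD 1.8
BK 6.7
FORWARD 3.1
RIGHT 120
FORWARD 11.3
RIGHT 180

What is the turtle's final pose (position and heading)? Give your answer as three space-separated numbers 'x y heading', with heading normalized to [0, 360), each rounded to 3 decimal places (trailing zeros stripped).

Answer: 1.6 6.218 15

Derivation:
Executing turtle program step by step:
Start: pos=(9,-10), heading=225, pen down
LT 150: heading 225 -> 15
RT 120: heading 15 -> 255
FD 7: (9,-10) -> (7.188,-16.761) [heading=255, draw]
BK 12.8: (7.188,-16.761) -> (10.501,-4.398) [heading=255, draw]
BK 12.7: (10.501,-4.398) -> (13.788,7.87) [heading=255, draw]
PD: pen down
RT 120: heading 255 -> 135
LT 60: heading 135 -> 195
LT 120: heading 195 -> 315
FD 1.8: (13.788,7.87) -> (15.061,6.597) [heading=315, draw]
BK 6.7: (15.061,6.597) -> (10.323,11.334) [heading=315, draw]
FD 3.1: (10.323,11.334) -> (12.515,9.142) [heading=315, draw]
RT 120: heading 315 -> 195
FD 11.3: (12.515,9.142) -> (1.6,6.218) [heading=195, draw]
RT 180: heading 195 -> 15
Final: pos=(1.6,6.218), heading=15, 7 segment(s) drawn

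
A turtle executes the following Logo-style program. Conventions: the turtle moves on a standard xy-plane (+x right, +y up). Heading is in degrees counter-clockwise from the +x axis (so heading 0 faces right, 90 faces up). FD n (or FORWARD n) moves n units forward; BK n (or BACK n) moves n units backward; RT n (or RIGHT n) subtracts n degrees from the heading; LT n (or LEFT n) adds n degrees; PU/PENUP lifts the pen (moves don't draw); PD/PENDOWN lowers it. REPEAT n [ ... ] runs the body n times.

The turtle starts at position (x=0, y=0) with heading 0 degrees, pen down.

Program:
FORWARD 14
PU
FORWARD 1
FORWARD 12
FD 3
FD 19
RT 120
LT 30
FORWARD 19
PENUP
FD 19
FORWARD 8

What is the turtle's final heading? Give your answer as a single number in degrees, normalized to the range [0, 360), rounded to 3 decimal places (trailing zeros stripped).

Answer: 270

Derivation:
Executing turtle program step by step:
Start: pos=(0,0), heading=0, pen down
FD 14: (0,0) -> (14,0) [heading=0, draw]
PU: pen up
FD 1: (14,0) -> (15,0) [heading=0, move]
FD 12: (15,0) -> (27,0) [heading=0, move]
FD 3: (27,0) -> (30,0) [heading=0, move]
FD 19: (30,0) -> (49,0) [heading=0, move]
RT 120: heading 0 -> 240
LT 30: heading 240 -> 270
FD 19: (49,0) -> (49,-19) [heading=270, move]
PU: pen up
FD 19: (49,-19) -> (49,-38) [heading=270, move]
FD 8: (49,-38) -> (49,-46) [heading=270, move]
Final: pos=(49,-46), heading=270, 1 segment(s) drawn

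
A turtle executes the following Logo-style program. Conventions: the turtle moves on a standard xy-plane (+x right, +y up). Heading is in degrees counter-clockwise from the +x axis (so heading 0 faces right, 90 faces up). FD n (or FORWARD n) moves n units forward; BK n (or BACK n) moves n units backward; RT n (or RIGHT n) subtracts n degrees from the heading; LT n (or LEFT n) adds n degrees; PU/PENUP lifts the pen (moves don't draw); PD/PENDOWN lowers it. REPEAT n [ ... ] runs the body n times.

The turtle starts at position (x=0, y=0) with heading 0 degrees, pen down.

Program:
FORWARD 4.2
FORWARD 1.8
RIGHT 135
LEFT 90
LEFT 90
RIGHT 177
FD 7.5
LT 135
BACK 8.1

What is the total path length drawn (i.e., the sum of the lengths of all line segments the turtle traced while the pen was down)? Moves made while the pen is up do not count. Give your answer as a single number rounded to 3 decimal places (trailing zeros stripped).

Executing turtle program step by step:
Start: pos=(0,0), heading=0, pen down
FD 4.2: (0,0) -> (4.2,0) [heading=0, draw]
FD 1.8: (4.2,0) -> (6,0) [heading=0, draw]
RT 135: heading 0 -> 225
LT 90: heading 225 -> 315
LT 90: heading 315 -> 45
RT 177: heading 45 -> 228
FD 7.5: (6,0) -> (0.982,-5.574) [heading=228, draw]
LT 135: heading 228 -> 3
BK 8.1: (0.982,-5.574) -> (-7.107,-5.998) [heading=3, draw]
Final: pos=(-7.107,-5.998), heading=3, 4 segment(s) drawn

Segment lengths:
  seg 1: (0,0) -> (4.2,0), length = 4.2
  seg 2: (4.2,0) -> (6,0), length = 1.8
  seg 3: (6,0) -> (0.982,-5.574), length = 7.5
  seg 4: (0.982,-5.574) -> (-7.107,-5.998), length = 8.1
Total = 21.6

Answer: 21.6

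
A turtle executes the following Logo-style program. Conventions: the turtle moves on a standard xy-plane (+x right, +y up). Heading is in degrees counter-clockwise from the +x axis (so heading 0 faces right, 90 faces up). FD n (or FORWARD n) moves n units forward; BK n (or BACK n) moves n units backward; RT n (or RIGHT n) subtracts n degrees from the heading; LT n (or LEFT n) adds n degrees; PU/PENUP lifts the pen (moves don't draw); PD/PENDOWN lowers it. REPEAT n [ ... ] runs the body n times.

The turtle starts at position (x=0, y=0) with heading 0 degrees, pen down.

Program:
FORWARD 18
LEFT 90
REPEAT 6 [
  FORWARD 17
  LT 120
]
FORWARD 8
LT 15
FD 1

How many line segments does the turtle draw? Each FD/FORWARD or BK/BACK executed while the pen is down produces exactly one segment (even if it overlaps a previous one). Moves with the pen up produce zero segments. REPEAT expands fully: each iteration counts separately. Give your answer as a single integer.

Executing turtle program step by step:
Start: pos=(0,0), heading=0, pen down
FD 18: (0,0) -> (18,0) [heading=0, draw]
LT 90: heading 0 -> 90
REPEAT 6 [
  -- iteration 1/6 --
  FD 17: (18,0) -> (18,17) [heading=90, draw]
  LT 120: heading 90 -> 210
  -- iteration 2/6 --
  FD 17: (18,17) -> (3.278,8.5) [heading=210, draw]
  LT 120: heading 210 -> 330
  -- iteration 3/6 --
  FD 17: (3.278,8.5) -> (18,0) [heading=330, draw]
  LT 120: heading 330 -> 90
  -- iteration 4/6 --
  FD 17: (18,0) -> (18,17) [heading=90, draw]
  LT 120: heading 90 -> 210
  -- iteration 5/6 --
  FD 17: (18,17) -> (3.278,8.5) [heading=210, draw]
  LT 120: heading 210 -> 330
  -- iteration 6/6 --
  FD 17: (3.278,8.5) -> (18,0) [heading=330, draw]
  LT 120: heading 330 -> 90
]
FD 8: (18,0) -> (18,8) [heading=90, draw]
LT 15: heading 90 -> 105
FD 1: (18,8) -> (17.741,8.966) [heading=105, draw]
Final: pos=(17.741,8.966), heading=105, 9 segment(s) drawn
Segments drawn: 9

Answer: 9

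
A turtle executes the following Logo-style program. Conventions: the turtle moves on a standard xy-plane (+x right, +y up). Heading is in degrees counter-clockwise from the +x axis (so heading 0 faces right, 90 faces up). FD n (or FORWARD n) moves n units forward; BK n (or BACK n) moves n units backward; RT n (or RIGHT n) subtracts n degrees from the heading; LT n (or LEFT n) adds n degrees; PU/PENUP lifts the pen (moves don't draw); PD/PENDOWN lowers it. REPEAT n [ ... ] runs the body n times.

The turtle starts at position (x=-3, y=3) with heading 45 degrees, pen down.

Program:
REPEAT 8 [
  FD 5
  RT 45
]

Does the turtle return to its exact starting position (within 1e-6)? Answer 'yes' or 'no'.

Executing turtle program step by step:
Start: pos=(-3,3), heading=45, pen down
REPEAT 8 [
  -- iteration 1/8 --
  FD 5: (-3,3) -> (0.536,6.536) [heading=45, draw]
  RT 45: heading 45 -> 0
  -- iteration 2/8 --
  FD 5: (0.536,6.536) -> (5.536,6.536) [heading=0, draw]
  RT 45: heading 0 -> 315
  -- iteration 3/8 --
  FD 5: (5.536,6.536) -> (9.071,3) [heading=315, draw]
  RT 45: heading 315 -> 270
  -- iteration 4/8 --
  FD 5: (9.071,3) -> (9.071,-2) [heading=270, draw]
  RT 45: heading 270 -> 225
  -- iteration 5/8 --
  FD 5: (9.071,-2) -> (5.536,-5.536) [heading=225, draw]
  RT 45: heading 225 -> 180
  -- iteration 6/8 --
  FD 5: (5.536,-5.536) -> (0.536,-5.536) [heading=180, draw]
  RT 45: heading 180 -> 135
  -- iteration 7/8 --
  FD 5: (0.536,-5.536) -> (-3,-2) [heading=135, draw]
  RT 45: heading 135 -> 90
  -- iteration 8/8 --
  FD 5: (-3,-2) -> (-3,3) [heading=90, draw]
  RT 45: heading 90 -> 45
]
Final: pos=(-3,3), heading=45, 8 segment(s) drawn

Start position: (-3, 3)
Final position: (-3, 3)
Distance = 0; < 1e-6 -> CLOSED

Answer: yes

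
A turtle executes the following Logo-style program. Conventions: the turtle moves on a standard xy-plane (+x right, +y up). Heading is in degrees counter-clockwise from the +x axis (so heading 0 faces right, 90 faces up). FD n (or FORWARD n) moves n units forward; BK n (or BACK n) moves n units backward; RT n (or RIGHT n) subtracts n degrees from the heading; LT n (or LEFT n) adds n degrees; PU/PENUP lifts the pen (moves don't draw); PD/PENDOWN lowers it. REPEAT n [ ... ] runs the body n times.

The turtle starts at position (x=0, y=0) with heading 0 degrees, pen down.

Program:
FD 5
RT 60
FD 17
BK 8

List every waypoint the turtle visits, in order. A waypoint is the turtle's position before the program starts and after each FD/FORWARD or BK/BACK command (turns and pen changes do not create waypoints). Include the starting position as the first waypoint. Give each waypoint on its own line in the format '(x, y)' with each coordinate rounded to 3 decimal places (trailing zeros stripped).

Answer: (0, 0)
(5, 0)
(13.5, -14.722)
(9.5, -7.794)

Derivation:
Executing turtle program step by step:
Start: pos=(0,0), heading=0, pen down
FD 5: (0,0) -> (5,0) [heading=0, draw]
RT 60: heading 0 -> 300
FD 17: (5,0) -> (13.5,-14.722) [heading=300, draw]
BK 8: (13.5,-14.722) -> (9.5,-7.794) [heading=300, draw]
Final: pos=(9.5,-7.794), heading=300, 3 segment(s) drawn
Waypoints (4 total):
(0, 0)
(5, 0)
(13.5, -14.722)
(9.5, -7.794)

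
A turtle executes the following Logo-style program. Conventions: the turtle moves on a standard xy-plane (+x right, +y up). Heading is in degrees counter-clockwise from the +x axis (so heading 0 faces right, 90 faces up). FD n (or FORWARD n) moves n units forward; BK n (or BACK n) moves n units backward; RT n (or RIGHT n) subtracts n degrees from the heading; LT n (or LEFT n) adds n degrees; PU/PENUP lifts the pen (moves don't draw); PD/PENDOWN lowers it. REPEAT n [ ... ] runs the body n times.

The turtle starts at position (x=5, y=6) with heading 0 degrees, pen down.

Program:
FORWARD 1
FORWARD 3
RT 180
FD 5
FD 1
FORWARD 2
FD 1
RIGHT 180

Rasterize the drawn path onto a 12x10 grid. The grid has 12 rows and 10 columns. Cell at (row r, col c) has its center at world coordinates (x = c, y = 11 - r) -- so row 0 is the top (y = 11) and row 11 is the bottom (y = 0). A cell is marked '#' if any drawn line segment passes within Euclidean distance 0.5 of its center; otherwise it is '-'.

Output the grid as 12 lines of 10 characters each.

Segment 0: (5,6) -> (6,6)
Segment 1: (6,6) -> (9,6)
Segment 2: (9,6) -> (4,6)
Segment 3: (4,6) -> (3,6)
Segment 4: (3,6) -> (1,6)
Segment 5: (1,6) -> (0,6)

Answer: ----------
----------
----------
----------
----------
##########
----------
----------
----------
----------
----------
----------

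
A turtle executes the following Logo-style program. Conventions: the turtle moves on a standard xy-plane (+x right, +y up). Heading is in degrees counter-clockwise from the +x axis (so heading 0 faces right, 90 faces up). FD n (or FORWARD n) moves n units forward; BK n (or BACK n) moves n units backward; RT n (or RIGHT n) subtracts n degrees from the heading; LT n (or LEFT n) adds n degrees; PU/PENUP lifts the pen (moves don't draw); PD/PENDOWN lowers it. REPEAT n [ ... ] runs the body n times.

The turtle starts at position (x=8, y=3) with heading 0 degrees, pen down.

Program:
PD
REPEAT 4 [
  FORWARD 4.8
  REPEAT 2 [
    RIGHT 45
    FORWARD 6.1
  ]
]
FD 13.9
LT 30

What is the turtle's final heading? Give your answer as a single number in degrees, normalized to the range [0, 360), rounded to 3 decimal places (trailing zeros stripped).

Answer: 30

Derivation:
Executing turtle program step by step:
Start: pos=(8,3), heading=0, pen down
PD: pen down
REPEAT 4 [
  -- iteration 1/4 --
  FD 4.8: (8,3) -> (12.8,3) [heading=0, draw]
  REPEAT 2 [
    -- iteration 1/2 --
    RT 45: heading 0 -> 315
    FD 6.1: (12.8,3) -> (17.113,-1.313) [heading=315, draw]
    -- iteration 2/2 --
    RT 45: heading 315 -> 270
    FD 6.1: (17.113,-1.313) -> (17.113,-7.413) [heading=270, draw]
  ]
  -- iteration 2/4 --
  FD 4.8: (17.113,-7.413) -> (17.113,-12.213) [heading=270, draw]
  REPEAT 2 [
    -- iteration 1/2 --
    RT 45: heading 270 -> 225
    FD 6.1: (17.113,-12.213) -> (12.8,-16.527) [heading=225, draw]
    -- iteration 2/2 --
    RT 45: heading 225 -> 180
    FD 6.1: (12.8,-16.527) -> (6.7,-16.527) [heading=180, draw]
  ]
  -- iteration 3/4 --
  FD 4.8: (6.7,-16.527) -> (1.9,-16.527) [heading=180, draw]
  REPEAT 2 [
    -- iteration 1/2 --
    RT 45: heading 180 -> 135
    FD 6.1: (1.9,-16.527) -> (-2.413,-12.213) [heading=135, draw]
    -- iteration 2/2 --
    RT 45: heading 135 -> 90
    FD 6.1: (-2.413,-12.213) -> (-2.413,-6.113) [heading=90, draw]
  ]
  -- iteration 4/4 --
  FD 4.8: (-2.413,-6.113) -> (-2.413,-1.313) [heading=90, draw]
  REPEAT 2 [
    -- iteration 1/2 --
    RT 45: heading 90 -> 45
    FD 6.1: (-2.413,-1.313) -> (1.9,3) [heading=45, draw]
    -- iteration 2/2 --
    RT 45: heading 45 -> 0
    FD 6.1: (1.9,3) -> (8,3) [heading=0, draw]
  ]
]
FD 13.9: (8,3) -> (21.9,3) [heading=0, draw]
LT 30: heading 0 -> 30
Final: pos=(21.9,3), heading=30, 13 segment(s) drawn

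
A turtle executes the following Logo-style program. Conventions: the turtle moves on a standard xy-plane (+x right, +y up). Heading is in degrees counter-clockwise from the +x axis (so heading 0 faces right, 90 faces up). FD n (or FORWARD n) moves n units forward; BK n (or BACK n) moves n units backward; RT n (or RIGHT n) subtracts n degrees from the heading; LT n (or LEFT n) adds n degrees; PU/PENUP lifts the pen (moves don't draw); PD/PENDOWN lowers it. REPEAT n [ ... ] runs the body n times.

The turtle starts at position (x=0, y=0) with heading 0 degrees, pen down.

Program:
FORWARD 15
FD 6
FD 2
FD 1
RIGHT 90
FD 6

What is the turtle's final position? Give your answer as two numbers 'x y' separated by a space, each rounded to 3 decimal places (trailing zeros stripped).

Executing turtle program step by step:
Start: pos=(0,0), heading=0, pen down
FD 15: (0,0) -> (15,0) [heading=0, draw]
FD 6: (15,0) -> (21,0) [heading=0, draw]
FD 2: (21,0) -> (23,0) [heading=0, draw]
FD 1: (23,0) -> (24,0) [heading=0, draw]
RT 90: heading 0 -> 270
FD 6: (24,0) -> (24,-6) [heading=270, draw]
Final: pos=(24,-6), heading=270, 5 segment(s) drawn

Answer: 24 -6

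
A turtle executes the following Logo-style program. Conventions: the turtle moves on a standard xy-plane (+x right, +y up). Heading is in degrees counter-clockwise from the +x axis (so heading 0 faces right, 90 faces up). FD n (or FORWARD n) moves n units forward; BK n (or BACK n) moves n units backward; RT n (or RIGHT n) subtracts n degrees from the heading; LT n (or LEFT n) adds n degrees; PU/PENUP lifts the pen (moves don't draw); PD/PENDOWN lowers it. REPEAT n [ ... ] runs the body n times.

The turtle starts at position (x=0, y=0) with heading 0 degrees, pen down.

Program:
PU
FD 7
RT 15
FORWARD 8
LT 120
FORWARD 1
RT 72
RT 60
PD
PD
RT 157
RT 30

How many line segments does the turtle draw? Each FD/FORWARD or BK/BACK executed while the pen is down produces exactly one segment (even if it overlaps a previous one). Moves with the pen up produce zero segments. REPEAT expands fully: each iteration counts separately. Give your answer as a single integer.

Executing turtle program step by step:
Start: pos=(0,0), heading=0, pen down
PU: pen up
FD 7: (0,0) -> (7,0) [heading=0, move]
RT 15: heading 0 -> 345
FD 8: (7,0) -> (14.727,-2.071) [heading=345, move]
LT 120: heading 345 -> 105
FD 1: (14.727,-2.071) -> (14.469,-1.105) [heading=105, move]
RT 72: heading 105 -> 33
RT 60: heading 33 -> 333
PD: pen down
PD: pen down
RT 157: heading 333 -> 176
RT 30: heading 176 -> 146
Final: pos=(14.469,-1.105), heading=146, 0 segment(s) drawn
Segments drawn: 0

Answer: 0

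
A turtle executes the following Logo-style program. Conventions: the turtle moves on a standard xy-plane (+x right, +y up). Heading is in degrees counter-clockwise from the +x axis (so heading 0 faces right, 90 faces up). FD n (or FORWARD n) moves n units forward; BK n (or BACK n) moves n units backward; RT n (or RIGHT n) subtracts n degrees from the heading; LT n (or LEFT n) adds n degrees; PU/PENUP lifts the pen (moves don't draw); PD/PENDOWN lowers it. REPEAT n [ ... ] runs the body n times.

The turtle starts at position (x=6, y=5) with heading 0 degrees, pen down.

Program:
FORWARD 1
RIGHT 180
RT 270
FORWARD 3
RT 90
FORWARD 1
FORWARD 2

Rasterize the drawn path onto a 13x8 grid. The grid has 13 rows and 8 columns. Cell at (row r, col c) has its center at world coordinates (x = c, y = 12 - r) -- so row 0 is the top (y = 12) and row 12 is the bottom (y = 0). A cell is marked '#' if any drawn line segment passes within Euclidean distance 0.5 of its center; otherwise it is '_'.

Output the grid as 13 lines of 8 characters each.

Answer: ________
________
________
________
________
________
________
______##
_______#
_______#
____####
________
________

Derivation:
Segment 0: (6,5) -> (7,5)
Segment 1: (7,5) -> (7,2)
Segment 2: (7,2) -> (6,2)
Segment 3: (6,2) -> (4,2)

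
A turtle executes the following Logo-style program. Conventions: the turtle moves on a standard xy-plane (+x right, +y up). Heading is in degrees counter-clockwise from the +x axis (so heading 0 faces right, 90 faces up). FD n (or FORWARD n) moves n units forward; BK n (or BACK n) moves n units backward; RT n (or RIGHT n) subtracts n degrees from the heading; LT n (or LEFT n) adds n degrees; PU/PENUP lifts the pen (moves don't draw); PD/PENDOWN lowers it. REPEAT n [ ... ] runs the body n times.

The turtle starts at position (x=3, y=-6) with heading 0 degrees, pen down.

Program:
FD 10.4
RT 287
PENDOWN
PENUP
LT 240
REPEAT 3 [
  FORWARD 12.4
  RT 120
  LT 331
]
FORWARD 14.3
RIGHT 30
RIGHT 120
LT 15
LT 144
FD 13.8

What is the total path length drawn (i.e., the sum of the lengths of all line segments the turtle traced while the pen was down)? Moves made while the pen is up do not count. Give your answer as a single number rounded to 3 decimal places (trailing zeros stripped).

Executing turtle program step by step:
Start: pos=(3,-6), heading=0, pen down
FD 10.4: (3,-6) -> (13.4,-6) [heading=0, draw]
RT 287: heading 0 -> 73
PD: pen down
PU: pen up
LT 240: heading 73 -> 313
REPEAT 3 [
  -- iteration 1/3 --
  FD 12.4: (13.4,-6) -> (21.857,-15.069) [heading=313, move]
  RT 120: heading 313 -> 193
  LT 331: heading 193 -> 164
  -- iteration 2/3 --
  FD 12.4: (21.857,-15.069) -> (9.937,-11.651) [heading=164, move]
  RT 120: heading 164 -> 44
  LT 331: heading 44 -> 15
  -- iteration 3/3 --
  FD 12.4: (9.937,-11.651) -> (21.915,-8.442) [heading=15, move]
  RT 120: heading 15 -> 255
  LT 331: heading 255 -> 226
]
FD 14.3: (21.915,-8.442) -> (11.981,-18.728) [heading=226, move]
RT 30: heading 226 -> 196
RT 120: heading 196 -> 76
LT 15: heading 76 -> 91
LT 144: heading 91 -> 235
FD 13.8: (11.981,-18.728) -> (4.066,-30.032) [heading=235, move]
Final: pos=(4.066,-30.032), heading=235, 1 segment(s) drawn

Segment lengths:
  seg 1: (3,-6) -> (13.4,-6), length = 10.4
Total = 10.4

Answer: 10.4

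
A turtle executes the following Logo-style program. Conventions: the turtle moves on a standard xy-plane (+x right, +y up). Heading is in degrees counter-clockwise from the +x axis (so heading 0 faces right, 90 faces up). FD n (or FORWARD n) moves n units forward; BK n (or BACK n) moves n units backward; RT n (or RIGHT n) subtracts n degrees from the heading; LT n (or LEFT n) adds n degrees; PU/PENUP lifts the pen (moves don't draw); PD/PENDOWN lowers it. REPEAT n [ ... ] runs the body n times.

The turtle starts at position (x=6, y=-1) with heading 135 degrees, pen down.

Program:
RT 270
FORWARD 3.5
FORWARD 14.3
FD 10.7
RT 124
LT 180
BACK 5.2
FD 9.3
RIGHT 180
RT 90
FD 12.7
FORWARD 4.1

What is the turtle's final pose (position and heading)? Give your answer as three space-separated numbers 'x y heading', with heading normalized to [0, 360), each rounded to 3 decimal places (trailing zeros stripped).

Executing turtle program step by step:
Start: pos=(6,-1), heading=135, pen down
RT 270: heading 135 -> 225
FD 3.5: (6,-1) -> (3.525,-3.475) [heading=225, draw]
FD 14.3: (3.525,-3.475) -> (-6.587,-13.587) [heading=225, draw]
FD 10.7: (-6.587,-13.587) -> (-14.153,-21.153) [heading=225, draw]
RT 124: heading 225 -> 101
LT 180: heading 101 -> 281
BK 5.2: (-14.153,-21.153) -> (-15.145,-16.048) [heading=281, draw]
FD 9.3: (-15.145,-16.048) -> (-13.37,-25.177) [heading=281, draw]
RT 180: heading 281 -> 101
RT 90: heading 101 -> 11
FD 12.7: (-13.37,-25.177) -> (-0.904,-22.754) [heading=11, draw]
FD 4.1: (-0.904,-22.754) -> (3.121,-21.972) [heading=11, draw]
Final: pos=(3.121,-21.972), heading=11, 7 segment(s) drawn

Answer: 3.121 -21.972 11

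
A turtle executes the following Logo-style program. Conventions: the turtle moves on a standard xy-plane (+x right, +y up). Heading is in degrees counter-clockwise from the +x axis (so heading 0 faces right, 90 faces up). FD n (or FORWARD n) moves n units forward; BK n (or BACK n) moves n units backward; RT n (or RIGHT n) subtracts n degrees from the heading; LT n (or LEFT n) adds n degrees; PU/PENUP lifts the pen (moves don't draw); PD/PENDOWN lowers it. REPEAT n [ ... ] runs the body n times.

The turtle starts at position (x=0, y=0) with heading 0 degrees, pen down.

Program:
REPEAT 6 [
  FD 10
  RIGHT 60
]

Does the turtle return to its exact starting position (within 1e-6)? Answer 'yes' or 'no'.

Executing turtle program step by step:
Start: pos=(0,0), heading=0, pen down
REPEAT 6 [
  -- iteration 1/6 --
  FD 10: (0,0) -> (10,0) [heading=0, draw]
  RT 60: heading 0 -> 300
  -- iteration 2/6 --
  FD 10: (10,0) -> (15,-8.66) [heading=300, draw]
  RT 60: heading 300 -> 240
  -- iteration 3/6 --
  FD 10: (15,-8.66) -> (10,-17.321) [heading=240, draw]
  RT 60: heading 240 -> 180
  -- iteration 4/6 --
  FD 10: (10,-17.321) -> (0,-17.321) [heading=180, draw]
  RT 60: heading 180 -> 120
  -- iteration 5/6 --
  FD 10: (0,-17.321) -> (-5,-8.66) [heading=120, draw]
  RT 60: heading 120 -> 60
  -- iteration 6/6 --
  FD 10: (-5,-8.66) -> (0,0) [heading=60, draw]
  RT 60: heading 60 -> 0
]
Final: pos=(0,0), heading=0, 6 segment(s) drawn

Start position: (0, 0)
Final position: (0, 0)
Distance = 0; < 1e-6 -> CLOSED

Answer: yes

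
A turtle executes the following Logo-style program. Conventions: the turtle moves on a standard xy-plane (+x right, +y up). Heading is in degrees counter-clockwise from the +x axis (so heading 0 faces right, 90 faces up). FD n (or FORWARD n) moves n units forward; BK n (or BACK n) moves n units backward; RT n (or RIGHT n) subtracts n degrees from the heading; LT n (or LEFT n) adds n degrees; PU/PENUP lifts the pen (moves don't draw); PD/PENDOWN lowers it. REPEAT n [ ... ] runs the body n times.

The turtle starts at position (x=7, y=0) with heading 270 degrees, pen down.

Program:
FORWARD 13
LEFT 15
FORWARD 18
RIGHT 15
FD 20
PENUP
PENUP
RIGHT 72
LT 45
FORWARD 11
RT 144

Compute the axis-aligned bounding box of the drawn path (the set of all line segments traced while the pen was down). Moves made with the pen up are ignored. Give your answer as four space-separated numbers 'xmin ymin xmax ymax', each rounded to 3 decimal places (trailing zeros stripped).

Executing turtle program step by step:
Start: pos=(7,0), heading=270, pen down
FD 13: (7,0) -> (7,-13) [heading=270, draw]
LT 15: heading 270 -> 285
FD 18: (7,-13) -> (11.659,-30.387) [heading=285, draw]
RT 15: heading 285 -> 270
FD 20: (11.659,-30.387) -> (11.659,-50.387) [heading=270, draw]
PU: pen up
PU: pen up
RT 72: heading 270 -> 198
LT 45: heading 198 -> 243
FD 11: (11.659,-50.387) -> (6.665,-60.188) [heading=243, move]
RT 144: heading 243 -> 99
Final: pos=(6.665,-60.188), heading=99, 3 segment(s) drawn

Segment endpoints: x in {7, 7, 11.659, 11.659}, y in {-50.387, -30.387, -13, 0}
xmin=7, ymin=-50.387, xmax=11.659, ymax=0

Answer: 7 -50.387 11.659 0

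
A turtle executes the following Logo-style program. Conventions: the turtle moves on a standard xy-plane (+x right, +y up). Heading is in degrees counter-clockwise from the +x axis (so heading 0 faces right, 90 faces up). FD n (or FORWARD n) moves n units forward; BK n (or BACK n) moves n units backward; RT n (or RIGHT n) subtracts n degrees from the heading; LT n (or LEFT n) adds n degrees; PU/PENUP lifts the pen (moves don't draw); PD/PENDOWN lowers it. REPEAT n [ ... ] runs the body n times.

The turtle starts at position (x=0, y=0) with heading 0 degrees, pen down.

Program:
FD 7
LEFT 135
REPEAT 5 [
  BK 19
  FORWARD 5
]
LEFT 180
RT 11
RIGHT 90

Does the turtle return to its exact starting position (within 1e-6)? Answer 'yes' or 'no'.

Executing turtle program step by step:
Start: pos=(0,0), heading=0, pen down
FD 7: (0,0) -> (7,0) [heading=0, draw]
LT 135: heading 0 -> 135
REPEAT 5 [
  -- iteration 1/5 --
  BK 19: (7,0) -> (20.435,-13.435) [heading=135, draw]
  FD 5: (20.435,-13.435) -> (16.899,-9.899) [heading=135, draw]
  -- iteration 2/5 --
  BK 19: (16.899,-9.899) -> (30.335,-23.335) [heading=135, draw]
  FD 5: (30.335,-23.335) -> (26.799,-19.799) [heading=135, draw]
  -- iteration 3/5 --
  BK 19: (26.799,-19.799) -> (40.234,-33.234) [heading=135, draw]
  FD 5: (40.234,-33.234) -> (36.698,-29.698) [heading=135, draw]
  -- iteration 4/5 --
  BK 19: (36.698,-29.698) -> (50.134,-43.134) [heading=135, draw]
  FD 5: (50.134,-43.134) -> (46.598,-39.598) [heading=135, draw]
  -- iteration 5/5 --
  BK 19: (46.598,-39.598) -> (60.033,-53.033) [heading=135, draw]
  FD 5: (60.033,-53.033) -> (56.497,-49.497) [heading=135, draw]
]
LT 180: heading 135 -> 315
RT 11: heading 315 -> 304
RT 90: heading 304 -> 214
Final: pos=(56.497,-49.497), heading=214, 11 segment(s) drawn

Start position: (0, 0)
Final position: (56.497, -49.497)
Distance = 75.113; >= 1e-6 -> NOT closed

Answer: no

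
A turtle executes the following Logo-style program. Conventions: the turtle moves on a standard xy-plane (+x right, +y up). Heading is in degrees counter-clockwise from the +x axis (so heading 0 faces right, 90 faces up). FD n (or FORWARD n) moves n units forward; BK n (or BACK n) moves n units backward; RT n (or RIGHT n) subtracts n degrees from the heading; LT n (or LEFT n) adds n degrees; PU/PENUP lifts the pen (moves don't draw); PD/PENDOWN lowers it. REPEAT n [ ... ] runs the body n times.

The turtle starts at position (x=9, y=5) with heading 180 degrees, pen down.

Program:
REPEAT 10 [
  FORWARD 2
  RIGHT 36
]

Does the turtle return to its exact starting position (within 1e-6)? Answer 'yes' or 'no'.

Answer: yes

Derivation:
Executing turtle program step by step:
Start: pos=(9,5), heading=180, pen down
REPEAT 10 [
  -- iteration 1/10 --
  FD 2: (9,5) -> (7,5) [heading=180, draw]
  RT 36: heading 180 -> 144
  -- iteration 2/10 --
  FD 2: (7,5) -> (5.382,6.176) [heading=144, draw]
  RT 36: heading 144 -> 108
  -- iteration 3/10 --
  FD 2: (5.382,6.176) -> (4.764,8.078) [heading=108, draw]
  RT 36: heading 108 -> 72
  -- iteration 4/10 --
  FD 2: (4.764,8.078) -> (5.382,9.98) [heading=72, draw]
  RT 36: heading 72 -> 36
  -- iteration 5/10 --
  FD 2: (5.382,9.98) -> (7,11.155) [heading=36, draw]
  RT 36: heading 36 -> 0
  -- iteration 6/10 --
  FD 2: (7,11.155) -> (9,11.155) [heading=0, draw]
  RT 36: heading 0 -> 324
  -- iteration 7/10 --
  FD 2: (9,11.155) -> (10.618,9.98) [heading=324, draw]
  RT 36: heading 324 -> 288
  -- iteration 8/10 --
  FD 2: (10.618,9.98) -> (11.236,8.078) [heading=288, draw]
  RT 36: heading 288 -> 252
  -- iteration 9/10 --
  FD 2: (11.236,8.078) -> (10.618,6.176) [heading=252, draw]
  RT 36: heading 252 -> 216
  -- iteration 10/10 --
  FD 2: (10.618,6.176) -> (9,5) [heading=216, draw]
  RT 36: heading 216 -> 180
]
Final: pos=(9,5), heading=180, 10 segment(s) drawn

Start position: (9, 5)
Final position: (9, 5)
Distance = 0; < 1e-6 -> CLOSED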